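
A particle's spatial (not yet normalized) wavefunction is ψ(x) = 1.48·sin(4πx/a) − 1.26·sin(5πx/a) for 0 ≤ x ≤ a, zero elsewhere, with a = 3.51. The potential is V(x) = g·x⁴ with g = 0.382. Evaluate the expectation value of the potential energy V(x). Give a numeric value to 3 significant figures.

20.1

⟨V⟩ = ∫ V(x)·|ψ|² dx / ∫|ψ|² dx.
On 0 ≤ x ≤ a (j ≠ l): ∫sin²(jπx/a) dx = a/2, ∫sin(jπx/a)·sin(lπx/a) dx = 0; diagonal moments ∫x·sin²(jπx/a) dx = a²/4, ∫x²·sin²(jπx/a) dx = a³·(1/6 − 1/(4j²π²)); cross terms ∫x·sin(jπx/a)·sin(lπx/a) dx = 0 for j + l even and −4jla²/(π²(j² − l²)²) for j + l odd, ∫x²·sin(jπx/a)·sin(lπx/a) dx = (−1)^(j+l)·4jla³/(π²(j² − l²)²); higher powers the same way via product-to-sum and parts.
State is unnormalized: ∫|ψ|² dx = 6.6304, and ∫ψ*·V(x)·ψ dx = 133.26, so ⟨V⟩ = 133.26 / 6.6304.
⟨V⟩ = 20.098.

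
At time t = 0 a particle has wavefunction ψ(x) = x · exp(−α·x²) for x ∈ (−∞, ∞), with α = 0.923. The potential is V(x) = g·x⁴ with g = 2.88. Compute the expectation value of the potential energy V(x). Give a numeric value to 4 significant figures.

3.169

⟨V⟩ = ∫ V(x)·|ψ|² dx / ∫|ψ|² dx.
Expand each integrand as polynomial × e^(−2αx²) and use ∫x^(2j)·e^(−2αx²) dx = (2j−1)!!/(4α)^j · √(π/(2α)), odd powers → 0; here √(π/(2α)) = 1.3045.
State is unnormalized: ∫|ψ|² dx = 0.35334, and ∫ψ*·V(x)·ψ dx = 1.1198, so ⟨V⟩ = 1.1198 / 0.35334.
⟨V⟩ = 3.1693.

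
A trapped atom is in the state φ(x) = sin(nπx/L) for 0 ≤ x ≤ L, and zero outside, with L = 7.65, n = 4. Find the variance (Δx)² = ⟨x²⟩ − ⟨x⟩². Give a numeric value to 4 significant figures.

Compute ⟨x⟩ and ⟨x²⟩ separately, then (Δx)² = ⟨x²⟩ − ⟨x⟩².
With sin²θ = (1 − cos2θ)/2 on 0 ≤ x ≤ L: ∫sin²(nπx/L) dx = L/2, ∫x·sin²(nπx/L) dx = L²/4, ∫x²·sin²(nπx/L) dx = L³·(1/6 − 1/(4n²π²)); higher powers xᵏ the same way, integrating xᵏ·cos(2nπx/L) by parts.
Normalization: ∫|φ|² dx = 3.8250.
⟨x⟩ = 3.8250 and ⟨x²⟩ = 19.322.
(Δx)² = 19.322 − (3.8250)² = 4.6916.

4.692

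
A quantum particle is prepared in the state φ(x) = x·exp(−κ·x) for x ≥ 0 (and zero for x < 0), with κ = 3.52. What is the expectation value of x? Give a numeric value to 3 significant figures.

0.426

⟨x⟩ = ∫ x·|φ|² dx / ∫|φ|² dx (integrals over the domain).
Every integrand reduces to terms xʲ·e^(−2κx) on [0, ∞); use ∫₀^∞ xʲ·e^(−2κx) dx = j!/(2κ)^(j+1).
State is unnormalized: ∫|φ|² dx = 0.0057321, and ∫φ*·x·φ dx = 0.0024426, so ⟨x⟩ = 0.0024426 / 0.0057321.
⟨x⟩ = 0.42614.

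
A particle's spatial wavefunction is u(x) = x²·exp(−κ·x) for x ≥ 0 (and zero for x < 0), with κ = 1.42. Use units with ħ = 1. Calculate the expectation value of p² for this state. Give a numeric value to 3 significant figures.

0.672

p² u = −ħ² d²u/dx²; ⟨p²⟩ = −ħ² ∫ u*·u'' dx / ∫|u|² dx.
Differentiate x²·exp(−κ·x) with the product rule; every integrand then reduces to terms xʲ·e^(−2κx) on [0, ∞), with ∫₀^∞ xʲ·e^(−2κx) dx = j!/(2κ)^(j+1).
State is unnormalized: ∫|u|² dx = 0.12990, and ∫u*·(−ħ² u'') dx = 0.087312, so ⟨p²⟩ = 0.087312 / 0.12990.
⟨p²⟩ = 0.67213.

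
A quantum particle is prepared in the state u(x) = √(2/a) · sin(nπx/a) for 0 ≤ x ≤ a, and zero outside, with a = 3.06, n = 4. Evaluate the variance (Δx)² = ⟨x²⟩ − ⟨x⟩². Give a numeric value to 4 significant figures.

0.7507

Compute ⟨x⟩ and ⟨x²⟩ separately, then (Δx)² = ⟨x²⟩ − ⟨x⟩².
With sin²θ = (1 − cos2θ)/2 on 0 ≤ x ≤ a: ∫sin²(nπx/a) dx = a/2, ∫x·sin²(nπx/a) dx = a²/4, ∫x²·sin²(nπx/a) dx = a³·(1/6 − 1/(4n²π²)); higher powers xᵏ the same way, integrating xᵏ·cos(2nπx/a) by parts.
⟨x⟩ = 1.5300 and ⟨x²⟩ = 3.0916.
(Δx)² = 3.0916 − (1.5300)² = 0.75065.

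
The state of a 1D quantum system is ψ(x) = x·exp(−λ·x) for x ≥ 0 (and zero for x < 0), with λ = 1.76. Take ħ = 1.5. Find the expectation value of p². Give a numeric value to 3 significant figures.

p² ψ = −ħ² d²ψ/dx²; ⟨p²⟩ = −ħ² ∫ ψ*·ψ'' dx / ∫|ψ|² dx.
Differentiate x·exp(−λ·x) with the product rule; every integrand then reduces to terms xʲ·e^(−2λx) on [0, ∞), with ∫₀^∞ xʲ·e^(−2λx) dx = j!/(2λ)^(j+1).
State is unnormalized: ∫|ψ|² dx = 0.045857, and ∫ψ*·(−ħ² ψ'') dx = 0.31960, so ⟨p²⟩ = 0.31960 / 0.045857.
⟨p²⟩ = 6.9696.

6.97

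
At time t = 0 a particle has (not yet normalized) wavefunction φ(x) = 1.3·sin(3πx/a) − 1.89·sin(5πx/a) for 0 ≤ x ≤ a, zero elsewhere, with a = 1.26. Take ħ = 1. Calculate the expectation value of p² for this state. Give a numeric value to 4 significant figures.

123.5

p² φ = −ħ² d²φ/dx²; ⟨p²⟩ = −ħ² ∫ φ*·φ'' dx / ∫|φ|² dx.
d²/dx² sin(jπx/a) = −(jπ/a)²·sin(jπx/a); on 0 ≤ x ≤ a, ∫sin²(jπx/a) dx = a/2 and ∫sin(jπx/a)·sin(lπx/a) dx = 0 for j ≠ l, so only diagonal terms survive in ∫|φ|² and ∫φ·φ″; ∫φ·φ′ dx = [φ²/2] between the walls = 0.
State is unnormalized: ∫|φ|² dx = 3.3151, and ∫φ*·(−ħ² φ'') dx = 409.32, so ⟨p²⟩ = 409.32 / 3.3151.
⟨p²⟩ = 123.47.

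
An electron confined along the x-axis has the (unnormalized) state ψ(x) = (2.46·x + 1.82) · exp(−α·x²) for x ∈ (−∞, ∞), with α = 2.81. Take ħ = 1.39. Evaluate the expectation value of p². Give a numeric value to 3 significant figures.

6.95

p² ψ = −ħ² d²ψ/dx²; ⟨p²⟩ = −ħ² ∫ ψ*·ψ'' dx / ∫|ψ|² dx.
Expand each integrand as polynomial × e^(−2αx²) and use ∫x^(2j)·e^(−2αx²) dx = (2j−1)!!/(4α)^j · √(π/(2α)), odd powers → 0; here √(π/(2α)) = 0.74766. Differentiate with the product rule, d/dx e^(−αx²) = −2αx·e^(−αx²).
State is unnormalized: ∫|ψ|² dx = 2.8791, and ∫ψ*·(−ħ² ψ'') dx = 20.002, so ⟨p²⟩ = 20.002 / 2.8791.
⟨p²⟩ = 6.9474.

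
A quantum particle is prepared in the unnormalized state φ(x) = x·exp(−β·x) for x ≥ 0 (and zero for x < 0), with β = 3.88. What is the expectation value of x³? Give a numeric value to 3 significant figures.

⟨x³⟩ = ∫ x³·|φ|² dx / ∫|φ|² dx (integrals over the domain).
Every integrand reduces to terms xʲ·e^(−2βx) on [0, ∞); use ∫₀^∞ xʲ·e^(−2βx) dx = j!/(2β)^(j+1).
State is unnormalized: ∫|φ|² dx = 0.0042800, and ∫φ*·x³·φ dx = 0.00054955, so ⟨x³⟩ = 0.00054955 / 0.0042800.
⟨x³⟩ = 0.12840.

0.128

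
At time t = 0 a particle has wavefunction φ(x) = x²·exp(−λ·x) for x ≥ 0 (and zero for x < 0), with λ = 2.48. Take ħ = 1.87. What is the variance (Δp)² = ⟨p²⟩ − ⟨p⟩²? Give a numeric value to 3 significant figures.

Compute ⟨p⟩ and ⟨p²⟩ separately; (Δp)² = ⟨p²⟩ − ⟨p⟩².
Differentiate x²·exp(−λ·x) with the product rule; every integrand then reduces to terms xʲ·e^(−2λx) on [0, ∞), with ∫₀^∞ xʲ·e^(−2λx) dx = j!/(2λ)^(j+1).
Normalization: ∫|φ|² dx = 0.0079947.
⟨p⟩ = 0.0000 and ⟨p²⟩ = 7.1691.
(Δp)² = 7.1691 − (0.0000)² = 7.1691.

7.17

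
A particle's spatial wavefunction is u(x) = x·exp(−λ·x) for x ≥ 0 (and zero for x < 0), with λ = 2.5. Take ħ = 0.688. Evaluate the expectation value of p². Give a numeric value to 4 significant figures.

2.958

p² u = −ħ² d²u/dx²; ⟨p²⟩ = −ħ² ∫ u*·u'' dx / ∫|u|² dx.
Differentiate x·exp(−λ·x) with the product rule; every integrand then reduces to terms xʲ·e^(−2λx) on [0, ∞), with ∫₀^∞ xʲ·e^(−2λx) dx = j!/(2λ)^(j+1).
State is unnormalized: ∫|u|² dx = 0.016000, and ∫u*·(−ħ² u'') dx = 0.047334, so ⟨p²⟩ = 0.047334 / 0.016000.
⟨p²⟩ = 2.9584.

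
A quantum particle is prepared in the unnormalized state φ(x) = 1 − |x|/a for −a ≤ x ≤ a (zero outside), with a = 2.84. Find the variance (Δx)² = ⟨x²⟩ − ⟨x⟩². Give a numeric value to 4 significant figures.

Compute ⟨x⟩ and ⟨x²⟩ separately, then (Δx)² = ⟨x²⟩ − ⟨x⟩².
φ is even, so ∫ over [−a, a] = 2∫₀ᵃ with φ = 1 − x/a there: ∫₀ᵃ (1 − x/a)² dx = a/3, ∫₀ᵃ x²(1 − x/a)² dx = a³/30, ∫₀ᵃ x⁴(1 − x/a)² dx = a⁵/105.
Normalization: ∫|φ|² dx = 1.8933.
⟨x⟩ = 0.0000 and ⟨x²⟩ = 0.80656.
(Δx)² = 0.80656 − (0.0000)² = 0.80656.

0.8066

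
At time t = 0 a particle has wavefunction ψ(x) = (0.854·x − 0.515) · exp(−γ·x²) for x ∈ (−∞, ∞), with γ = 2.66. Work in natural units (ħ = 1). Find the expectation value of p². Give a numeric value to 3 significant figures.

p² ψ = −ħ² d²ψ/dx²; ⟨p²⟩ = −ħ² ∫ ψ*·ψ'' dx / ∫|ψ|² dx.
Expand each integrand as polynomial × e^(−2γx²) and use ∫x^(2j)·e^(−2γx²) dx = (2j−1)!!/(4γ)^j · √(π/(2γ)), odd powers → 0; here √(π/(2γ)) = 0.76846. Differentiate with the product rule, d/dx e^(−γx²) = −2γx·e^(−γx²).
State is unnormalized: ∫|ψ|² dx = 0.25649, and ∫ψ*·(−ħ² ψ'') dx = 0.96248, so ⟨p²⟩ = 0.96248 / 0.25649.
⟨p²⟩ = 3.7525.

3.75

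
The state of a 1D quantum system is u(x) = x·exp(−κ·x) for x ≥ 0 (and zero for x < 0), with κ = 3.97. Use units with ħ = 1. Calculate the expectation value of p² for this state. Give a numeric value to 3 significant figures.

p² u = −ħ² d²u/dx²; ⟨p²⟩ = −ħ² ∫ u*·u'' dx / ∫|u|² dx.
Differentiate x·exp(−κ·x) with the product rule; every integrand then reduces to terms xʲ·e^(−2κx) on [0, ∞), with ∫₀^∞ xʲ·e^(−2κx) dx = j!/(2κ)^(j+1).
State is unnormalized: ∫|u|² dx = 0.0039955, and ∫u*·(−ħ² u'') dx = 0.062972, so ⟨p²⟩ = 0.062972 / 0.0039955.
⟨p²⟩ = 15.761.

15.8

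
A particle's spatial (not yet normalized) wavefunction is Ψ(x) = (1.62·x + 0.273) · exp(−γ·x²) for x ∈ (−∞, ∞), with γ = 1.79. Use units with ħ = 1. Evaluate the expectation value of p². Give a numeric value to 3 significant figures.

4.77

p² Ψ = −ħ² d²Ψ/dx²; ⟨p²⟩ = −ħ² ∫ Ψ*·Ψ'' dx / ∫|Ψ|² dx.
Expand each integrand as polynomial × e^(−2γx²) and use ∫x^(2j)·e^(−2γx²) dx = (2j−1)!!/(4γ)^j · √(π/(2γ)), odd powers → 0; here √(π/(2γ)) = 0.93677. Differentiate with the product rule, d/dx e^(−γx²) = −2γx·e^(−γx²).
State is unnormalized: ∫|Ψ|² dx = 0.41318, and ∫Ψ*·(−ħ² Ψ'') dx = 1.9688, so ⟨p²⟩ = 1.9688 / 0.41318.
⟨p²⟩ = 4.7651.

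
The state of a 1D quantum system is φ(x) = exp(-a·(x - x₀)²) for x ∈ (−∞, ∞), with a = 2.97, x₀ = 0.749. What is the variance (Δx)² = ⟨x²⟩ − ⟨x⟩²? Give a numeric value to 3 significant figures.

Compute ⟨x⟩ and ⟨x²⟩ separately, then (Δx)² = ⟨x²⟩ − ⟨x⟩².
Gaussian moments (u = x − x₀): ∫u^(2j)·e^(−2au²) du = (2j−1)!!/(4a)^j · √(π/(2a)), odd powers integrate to 0; here √(π/(2a)) = 0.72725.
Normalization: ∫|φ|² dx = 0.72725.
⟨x⟩ = 0.74900 and ⟨x²⟩ = 0.64518.
(Δx)² = 0.64518 − (0.74900)² = 0.084175.

0.0842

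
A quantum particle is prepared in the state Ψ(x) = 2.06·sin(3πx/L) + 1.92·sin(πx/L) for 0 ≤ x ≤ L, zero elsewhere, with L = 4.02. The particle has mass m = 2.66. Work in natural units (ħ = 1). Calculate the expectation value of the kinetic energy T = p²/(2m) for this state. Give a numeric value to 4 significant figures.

0.6063

T = −(ħ²/2m) d²/dx², so ⟨T⟩ = −(ħ²/2m) ∫ Ψ*·Ψ'' dx / ∫|Ψ|² dx; with m = 2.66.
d²/dx² sin(jπx/L) = −(jπ/L)²·sin(jπx/L); on 0 ≤ x ≤ L, ∫sin²(jπx/L) dx = L/2 and ∫sin(jπx/L)·sin(lπx/L) dx = 0 for j ≠ l, so only diagonal terms survive in ∫|Ψ|² and ∫Ψ·Ψ″; ∫Ψ·Ψ′ dx = [Ψ²/2] between the walls = 0.
State is unnormalized: ∫|Ψ|² dx = 15.939, and ∫Ψ*·(−ħ²/2m · Ψ'') dx = 9.6633, so ⟨T⟩ = 9.6633 / 15.939.
⟨T⟩ = 0.60626.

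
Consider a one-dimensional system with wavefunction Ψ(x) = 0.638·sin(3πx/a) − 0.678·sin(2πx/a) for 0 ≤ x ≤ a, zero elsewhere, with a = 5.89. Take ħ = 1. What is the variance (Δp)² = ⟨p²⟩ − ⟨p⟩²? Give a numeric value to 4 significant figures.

1.806

Compute ⟨p⟩ and ⟨p²⟩ separately; (Δp)² = ⟨p²⟩ − ⟨p⟩².
d²/dx² sin(jπx/a) = −(jπ/a)²·sin(jπx/a); on 0 ≤ x ≤ a, ∫sin²(jπx/a) dx = a/2 and ∫sin(jπx/a)·sin(lπx/a) dx = 0 for j ≠ l, so only diagonal terms survive in ∫|Ψ|² and ∫Ψ·Ψ″; ∫Ψ·Ψ′ dx = [Ψ²/2] between the walls = 0.
Normalization: ∫|Ψ|² dx = 2.5525.
⟨p⟩ = 0.0000 and ⟨p²⟩ = 1.8060.
(Δp)² = 1.8060 − (0.0000)² = 1.8060.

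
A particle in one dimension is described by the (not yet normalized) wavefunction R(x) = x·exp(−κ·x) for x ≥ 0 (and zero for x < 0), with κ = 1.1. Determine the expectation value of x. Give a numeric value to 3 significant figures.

1.36

⟨x⟩ = ∫ x·|R|² dx / ∫|R|² dx (integrals over the domain).
Every integrand reduces to terms xʲ·e^(−2κx) on [0, ∞); use ∫₀^∞ xʲ·e^(−2κx) dx = j!/(2κ)^(j+1).
State is unnormalized: ∫|R|² dx = 0.18783, and ∫R*·x·R dx = 0.25613, so ⟨x⟩ = 0.25613 / 0.18783.
⟨x⟩ = 1.3636.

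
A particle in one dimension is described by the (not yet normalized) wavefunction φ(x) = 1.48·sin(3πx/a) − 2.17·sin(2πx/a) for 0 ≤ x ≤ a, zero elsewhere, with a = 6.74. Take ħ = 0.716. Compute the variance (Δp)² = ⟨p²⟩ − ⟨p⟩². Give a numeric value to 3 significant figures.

Compute ⟨p⟩ and ⟨p²⟩ separately; (Δp)² = ⟨p²⟩ − ⟨p⟩².
d²/dx² sin(jπx/a) = −(jπ/a)²·sin(jπx/a); on 0 ≤ x ≤ a, ∫sin²(jπx/a) dx = a/2 and ∫sin(jπx/a)·sin(lπx/a) dx = 0 for j ≠ l, so only diagonal terms survive in ∫|φ|² and ∫φ·φ″; ∫φ·φ′ dx = [φ²/2] between the walls = 0.
Normalization: ∫|φ|² dx = 23.251.
⟨p⟩ = 0.0000 and ⟨p²⟩ = 0.62232.
(Δp)² = 0.62232 − (0.0000)² = 0.62232.

0.622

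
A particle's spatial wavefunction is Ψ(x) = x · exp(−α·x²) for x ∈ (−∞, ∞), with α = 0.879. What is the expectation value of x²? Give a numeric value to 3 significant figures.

⟨x²⟩ = ∫ x²·|Ψ|² dx / ∫|Ψ|² dx (integrals over the domain).
Expand each integrand as polynomial × e^(−2αx²) and use ∫x^(2j)·e^(−2αx²) dx = (2j−1)!!/(4α)^j · √(π/(2α)), odd powers → 0; here √(π/(2α)) = 1.3368.
State is unnormalized: ∫|Ψ|² dx = 0.38020, and ∫Ψ*·x²·Ψ dx = 0.32441, so ⟨x²⟩ = 0.32441 / 0.38020.
⟨x²⟩ = 0.85324.

0.853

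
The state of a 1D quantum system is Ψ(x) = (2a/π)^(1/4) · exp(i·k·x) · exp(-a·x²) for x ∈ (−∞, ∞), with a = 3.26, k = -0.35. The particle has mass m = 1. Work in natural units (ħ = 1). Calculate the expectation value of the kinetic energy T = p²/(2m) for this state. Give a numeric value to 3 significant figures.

1.69

T = −(ħ²/2m) d²/dx², so ⟨T⟩ = −(ħ²/2m) ∫ Ψ*·Ψ'' dx; with m = 1.
Gaussian moments: ∫x^(2j)·e^(−2ax²) dx = (2j−1)!!/(4a)^j · √(π/(2a)), odd powers integrate to 0; here √(π/(2a)) = 0.69415. Derivatives: Ψ′ = (ik − 2ax)·Ψ, Ψ″ = ((ik − 2ax)² − 2a)·Ψ; the odd-in-x pieces drop out.
⟨T⟩ = 1.6913.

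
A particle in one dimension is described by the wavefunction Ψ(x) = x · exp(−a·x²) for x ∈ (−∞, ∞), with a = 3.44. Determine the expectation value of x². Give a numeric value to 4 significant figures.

0.2180

⟨x²⟩ = ∫ x²·|Ψ|² dx / ∫|Ψ|² dx (integrals over the domain).
Expand each integrand as polynomial × e^(−2ax²) and use ∫x^(2j)·e^(−2ax²) dx = (2j−1)!!/(4a)^j · √(π/(2a)), odd powers → 0; here √(π/(2a)) = 0.67574.
State is unnormalized: ∫|Ψ|² dx = 0.049109, and ∫Ψ*·x²·Ψ dx = 0.010707, so ⟨x²⟩ = 0.010707 / 0.049109.
⟨x²⟩ = 0.21802.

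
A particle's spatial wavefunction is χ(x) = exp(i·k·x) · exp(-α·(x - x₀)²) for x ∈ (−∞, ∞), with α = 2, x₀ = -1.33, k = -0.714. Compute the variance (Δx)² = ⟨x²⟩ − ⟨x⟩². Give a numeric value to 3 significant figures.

Compute ⟨x⟩ and ⟨x²⟩ separately, then (Δx)² = ⟨x²⟩ − ⟨x⟩².
Gaussian moments (u = x − x₀): ∫u^(2j)·e^(−2αu²) du = (2j−1)!!/(4α)^j · √(π/(2α)), odd powers integrate to 0; here √(π/(2α)) = 0.88623.
Normalization: ∫|χ|² dx = 0.88623.
⟨x⟩ = -1.3300 and ⟨x²⟩ = 1.8939.
(Δx)² = 1.8939 − (-1.3300)² = 0.12500.

0.125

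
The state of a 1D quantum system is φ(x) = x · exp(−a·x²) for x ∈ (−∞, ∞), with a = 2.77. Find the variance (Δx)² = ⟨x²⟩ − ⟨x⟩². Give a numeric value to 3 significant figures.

0.271

Compute ⟨x⟩ and ⟨x²⟩ separately, then (Δx)² = ⟨x²⟩ − ⟨x⟩².
Expand each integrand as polynomial × e^(−2ax²) and use ∫x^(2j)·e^(−2ax²) dx = (2j−1)!!/(4a)^j · √(π/(2a)), odd powers → 0; here √(π/(2a)) = 0.75304.
Normalization: ∫|φ|² dx = 0.067964.
⟨x⟩ = 0.0000 and ⟨x²⟩ = 0.27076.
(Δx)² = 0.27076 − (0.0000)² = 0.27076.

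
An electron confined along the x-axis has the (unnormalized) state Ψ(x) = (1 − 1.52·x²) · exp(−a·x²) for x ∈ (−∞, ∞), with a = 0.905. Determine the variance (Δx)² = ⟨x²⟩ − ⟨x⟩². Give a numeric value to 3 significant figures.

0.451

Compute ⟨x⟩ and ⟨x²⟩ separately, then (Δx)² = ⟨x²⟩ − ⟨x⟩².
Expand each integrand as polynomial × e^(−2ax²) and use ∫x^(2j)·e^(−2ax²) dx = (2j−1)!!/(4a)^j · √(π/(2a)), odd powers → 0; here √(π/(2a)) = 1.3175.
Normalization: ∫|Ψ|² dx = 0.90791.
⟨x⟩ = 0.0000 and ⟨x²⟩ = 0.45107.
(Δx)² = 0.45107 − (0.0000)² = 0.45107.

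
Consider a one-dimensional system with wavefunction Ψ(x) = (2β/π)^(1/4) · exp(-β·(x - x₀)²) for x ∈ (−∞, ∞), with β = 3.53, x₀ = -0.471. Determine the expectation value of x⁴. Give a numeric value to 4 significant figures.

0.1585

⟨x⁴⟩ = ∫ x⁴·|Ψ|² dx (integrals over the domain).
Gaussian moments (u = x − x₀): ∫u^(2j)·e^(−2βu²) du = (2j−1)!!/(4β)^j · √(π/(2β)), odd powers integrate to 0; here √(π/(2β)) = 0.66707.
⟨x⁴⟩ = 0.15853.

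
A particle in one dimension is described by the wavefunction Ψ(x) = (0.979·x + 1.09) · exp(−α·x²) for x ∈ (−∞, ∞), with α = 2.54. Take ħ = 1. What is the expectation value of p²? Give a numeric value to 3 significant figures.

p² Ψ = −ħ² d²Ψ/dx²; ⟨p²⟩ = −ħ² ∫ Ψ*·Ψ'' dx / ∫|Ψ|² dx.
Expand each integrand as polynomial × e^(−2αx²) and use ∫x^(2j)·e^(−2αx²) dx = (2j−1)!!/(4α)^j · √(π/(2α)), odd powers → 0; here √(π/(2α)) = 0.78640. Differentiate with the product rule, d/dx e^(−αx²) = −2αx·e^(−αx²).
State is unnormalized: ∫|Ψ|² dx = 1.0085, and ∫Ψ*·(−ħ² Ψ'') dx = 2.9385, so ⟨p²⟩ = 2.9385 / 1.0085.
⟨p²⟩ = 2.9137.

2.91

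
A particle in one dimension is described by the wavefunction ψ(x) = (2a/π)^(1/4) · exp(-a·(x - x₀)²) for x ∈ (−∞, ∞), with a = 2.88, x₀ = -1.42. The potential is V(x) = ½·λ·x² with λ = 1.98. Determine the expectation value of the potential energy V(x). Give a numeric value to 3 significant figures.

2.08

⟨V⟩ = ∫ V(x)·|ψ|² dx.
Gaussian moments (u = x − x₀): ∫u^(2j)·e^(−2au²) du = (2j−1)!!/(4a)^j · √(π/(2a)), odd powers integrate to 0; here √(π/(2a)) = 0.73852.
⟨V⟩ = 2.0822.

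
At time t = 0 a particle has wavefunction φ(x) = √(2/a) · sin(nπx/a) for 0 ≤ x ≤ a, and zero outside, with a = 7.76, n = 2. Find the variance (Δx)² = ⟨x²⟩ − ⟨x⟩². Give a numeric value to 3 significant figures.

4.26

Compute ⟨x⟩ and ⟨x²⟩ separately, then (Δx)² = ⟨x²⟩ − ⟨x⟩².
With sin²θ = (1 − cos2θ)/2 on 0 ≤ x ≤ a: ∫sin²(nπx/a) dx = a/2, ∫x·sin²(nπx/a) dx = a²/4, ∫x²·sin²(nπx/a) dx = a³·(1/6 − 1/(4n²π²)); higher powers xᵏ the same way, integrating xᵏ·cos(2nπx/a) by parts.
⟨x⟩ = 3.8800 and ⟨x²⟩ = 19.310.
(Δx)² = 19.310 − (3.8800)² = 4.2555.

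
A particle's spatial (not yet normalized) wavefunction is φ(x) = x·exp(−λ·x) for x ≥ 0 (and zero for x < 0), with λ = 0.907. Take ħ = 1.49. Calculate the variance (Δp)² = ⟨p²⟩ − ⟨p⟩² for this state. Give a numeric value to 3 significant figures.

Compute ⟨p⟩ and ⟨p²⟩ separately; (Δp)² = ⟨p²⟩ − ⟨p⟩².
Differentiate x·exp(−λ·x) with the product rule; every integrand then reduces to terms xʲ·e^(−2λx) on [0, ∞), with ∫₀^∞ xʲ·e^(−2λx) dx = j!/(2λ)^(j+1).
Normalization: ∫|φ|² dx = 0.33506.
⟨p⟩ = 0.0000 and ⟨p²⟩ = 1.8264.
(Δp)² = 1.8264 − (0.0000)² = 1.8264.

1.83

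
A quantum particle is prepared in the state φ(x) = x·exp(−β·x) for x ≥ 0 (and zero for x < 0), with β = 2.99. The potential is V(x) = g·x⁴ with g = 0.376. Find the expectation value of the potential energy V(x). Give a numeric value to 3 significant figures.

⟨V⟩ = ∫ V(x)·|φ|² dx / ∫|φ|² dx.
Every integrand reduces to terms xʲ·e^(−2βx) on [0, ∞); use ∫₀^∞ xʲ·e^(−2βx) dx = j!/(2β)^(j+1).
State is unnormalized: ∫|φ|² dx = 0.0093525, and ∫φ*·V(x)·φ dx = 0.00098995, so ⟨V⟩ = 0.00098995 / 0.0093525.
⟨V⟩ = 0.10585.

0.106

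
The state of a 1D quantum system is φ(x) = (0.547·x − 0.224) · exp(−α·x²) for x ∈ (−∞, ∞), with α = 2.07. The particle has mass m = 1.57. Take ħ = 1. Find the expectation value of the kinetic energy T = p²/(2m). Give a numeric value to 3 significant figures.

1.21

T = −(ħ²/2m) d²/dx², so ⟨T⟩ = −(ħ²/2m) ∫ φ*·φ'' dx / ∫|φ|² dx; with m = 1.57.
Expand each integrand as polynomial × e^(−2αx²) and use ∫x^(2j)·e^(−2αx²) dx = (2j−1)!!/(4α)^j · √(π/(2α)), odd powers → 0; here √(π/(2α)) = 0.87111. Differentiate with the product rule, d/dx e^(−αx²) = −2αx·e^(−αx²).
State is unnormalized: ∫|φ|² dx = 0.075188, and ∫φ*·(−ħ²/2m · φ'') dx = 0.091071, so ⟨T⟩ = 0.091071 / 0.075188.
⟨T⟩ = 1.2112.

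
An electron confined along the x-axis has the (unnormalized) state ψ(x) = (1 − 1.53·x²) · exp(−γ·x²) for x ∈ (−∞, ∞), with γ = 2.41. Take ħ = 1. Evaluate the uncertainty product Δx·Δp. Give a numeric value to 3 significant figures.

0.526

Δx = √(⟨x²⟩−⟨x⟩²), Δp = √(⟨p²⟩−⟨p⟩²).
Expand each integrand as polynomial × e^(−2γx²) and use ∫x^(2j)·e^(−2γx²) dx = (2j−1)!!/(4γ)^j · √(π/(2γ)), odd powers → 0; here √(π/(2γ)) = 0.80733. Differentiate with the product rule, d/dx e^(−γx²) = −2γx·e^(−γx²).
Normalization: ∫|ψ|² dx = 0.61207.
⟨x⟩ = 0.0000, ⟨x²⟩ = 0.058229 ⇒ Δx = 0.24131.
⟨p⟩ = 0.0000, ⟨p²⟩ = 4.7484 ⇒ Δp = 2.1791.
Δx·Δp = 0.52583.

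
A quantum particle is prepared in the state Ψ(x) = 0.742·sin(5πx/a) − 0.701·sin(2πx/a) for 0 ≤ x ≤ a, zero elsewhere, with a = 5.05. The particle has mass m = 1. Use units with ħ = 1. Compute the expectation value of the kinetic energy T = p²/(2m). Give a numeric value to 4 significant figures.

T = −(ħ²/2m) d²/dx², so ⟨T⟩ = −(ħ²/2m) ∫ Ψ*·Ψ'' dx / ∫|Ψ|² dx; with m = 1.
d²/dx² sin(jπx/a) = −(jπ/a)²·sin(jπx/a); on 0 ≤ x ≤ a, ∫sin²(jπx/a) dx = a/2 and ∫sin(jπx/a)·sin(lπx/a) dx = 0 for j ≠ l, so only diagonal terms survive in ∫|Ψ|² and ∫Ψ·Ψ″; ∫Ψ·Ψ′ dx = [Ψ²/2] between the walls = 0.
State is unnormalized: ∫|Ψ|² dx = 2.6310, and ∫Ψ*·(−ħ²/2m · Ψ'') dx = 7.6854, so ⟨T⟩ = 7.6854 / 2.6310.
⟨T⟩ = 2.9212.

2.921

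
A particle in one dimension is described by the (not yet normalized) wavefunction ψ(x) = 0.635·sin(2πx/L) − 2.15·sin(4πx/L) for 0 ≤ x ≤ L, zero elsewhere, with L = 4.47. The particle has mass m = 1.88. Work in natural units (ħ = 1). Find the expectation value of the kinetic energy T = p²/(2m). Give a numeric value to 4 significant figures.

T = −(ħ²/2m) d²/dx², so ⟨T⟩ = −(ħ²/2m) ∫ ψ*·ψ'' dx / ∫|ψ|² dx; with m = 1.88.
d²/dx² sin(jπx/L) = −(jπ/L)²·sin(jπx/L); on 0 ≤ x ≤ L, ∫sin²(jπx/L) dx = L/2 and ∫sin(jπx/L)·sin(lπx/L) dx = 0 for j ≠ l, so only diagonal terms survive in ∫|ψ|² and ∫ψ·ψ″; ∫ψ·ψ′ dx = [ψ²/2] between the walls = 0.
State is unnormalized: ∫|ψ|² dx = 11.232, and ∫ψ*·(−ħ²/2m · ψ'') dx = 22.189, so ⟨T⟩ = 22.189 / 11.232.
⟨T⟩ = 1.9754.

1.975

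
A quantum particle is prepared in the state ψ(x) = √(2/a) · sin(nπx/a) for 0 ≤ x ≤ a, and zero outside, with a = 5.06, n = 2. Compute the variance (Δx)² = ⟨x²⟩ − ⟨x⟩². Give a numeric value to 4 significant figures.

Compute ⟨x⟩ and ⟨x²⟩ separately, then (Δx)² = ⟨x²⟩ − ⟨x⟩².
With sin²θ = (1 − cos2θ)/2 on 0 ≤ x ≤ a: ∫sin²(nπx/a) dx = a/2, ∫x·sin²(nπx/a) dx = a²/4, ∫x²·sin²(nπx/a) dx = a³·(1/6 − 1/(4n²π²)); higher powers xᵏ the same way, integrating xᵏ·cos(2nπx/a) by parts.
⟨x⟩ = 2.5300 and ⟨x²⟩ = 8.2103.
(Δx)² = 8.2103 − (2.5300)² = 1.8094.

1.809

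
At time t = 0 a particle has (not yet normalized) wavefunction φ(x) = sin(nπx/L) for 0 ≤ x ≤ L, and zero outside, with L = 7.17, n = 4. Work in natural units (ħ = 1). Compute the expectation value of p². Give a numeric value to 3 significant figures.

p² φ = −ħ² d²φ/dx²; ⟨p²⟩ = −ħ² ∫ φ*·φ'' dx / ∫|φ|² dx.
d/dx sin(nπx/L) = (nπ/L)·cos(nπx/L) and d²/dx² sin(nπx/L) = −(nπ/L)²·sin(nπx/L); on 0 ≤ x ≤ L, ∫sin²(nπx/L) dx = L/2 and ∫sin(nπx/L)·cos(nπx/L) dx = 0.
State is unnormalized: ∫|φ|² dx = 3.5850, and ∫φ*·(−ħ² φ'') dx = 11.012, so ⟨p²⟩ = 11.012 / 3.5850.
⟨p²⟩ = 3.0717.

3.07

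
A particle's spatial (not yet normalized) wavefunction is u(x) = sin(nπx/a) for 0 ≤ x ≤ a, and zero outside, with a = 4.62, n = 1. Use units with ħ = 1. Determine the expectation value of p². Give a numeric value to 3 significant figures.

p² u = −ħ² d²u/dx²; ⟨p²⟩ = −ħ² ∫ u*·u'' dx / ∫|u|² dx.
d/dx sin(nπx/a) = (nπ/a)·cos(nπx/a) and d²/dx² sin(nπx/a) = −(nπ/a)²·sin(nπx/a); on 0 ≤ x ≤ a, ∫sin²(nπx/a) dx = a/2 and ∫sin(nπx/a)·cos(nπx/a) dx = 0.
State is unnormalized: ∫|u|² dx = 2.3100, and ∫u*·(−ħ² u'') dx = 1.0681, so ⟨p²⟩ = 1.0681 / 2.3100.
⟨p²⟩ = 0.46240.

0.462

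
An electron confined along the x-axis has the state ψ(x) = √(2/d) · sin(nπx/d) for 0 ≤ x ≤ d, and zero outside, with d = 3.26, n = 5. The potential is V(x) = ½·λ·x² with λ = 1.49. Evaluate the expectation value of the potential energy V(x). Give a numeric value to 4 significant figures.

2.623

⟨V⟩ = ∫ V(x)·|ψ|² dx.
With sin²θ = (1 − cos2θ)/2 on 0 ≤ x ≤ d: ∫sin²(nπx/d) dx = d/2, ∫x·sin²(nπx/d) dx = d²/4, ∫x²·sin²(nπx/d) dx = d³·(1/6 − 1/(4n²π²)); higher powers xᵏ the same way, integrating xᵏ·cos(2nπx/d) by parts.
⟨V⟩ = 2.6231.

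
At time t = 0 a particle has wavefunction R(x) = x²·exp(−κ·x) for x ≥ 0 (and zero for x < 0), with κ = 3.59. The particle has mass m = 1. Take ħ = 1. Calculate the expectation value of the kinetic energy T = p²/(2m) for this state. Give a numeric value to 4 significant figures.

2.148

T = −(ħ²/2m) d²/dx², so ⟨T⟩ = −(ħ²/2m) ∫ R*·R'' dx / ∫|R|² dx; with m = 1.
Differentiate x²·exp(−κ·x) with the product rule; every integrand then reduces to terms xʲ·e^(−2κx) on [0, ∞), with ∫₀^∞ xʲ·e^(−2κx) dx = j!/(2κ)^(j+1).
State is unnormalized: ∫|R|² dx = 0.0012577, and ∫R*·(−ħ²/2m · R'') dx = 0.0027016, so ⟨T⟩ = 0.0027016 / 0.0012577.
⟨T⟩ = 2.1480.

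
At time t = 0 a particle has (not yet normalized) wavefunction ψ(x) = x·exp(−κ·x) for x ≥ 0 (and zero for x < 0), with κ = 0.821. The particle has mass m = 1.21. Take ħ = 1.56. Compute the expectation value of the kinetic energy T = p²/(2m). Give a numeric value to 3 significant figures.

T = −(ħ²/2m) d²/dx², so ⟨T⟩ = −(ħ²/2m) ∫ ψ*·ψ'' dx / ∫|ψ|² dx; with m = 1.21.
Differentiate x·exp(−κ·x) with the product rule; every integrand then reduces to terms xʲ·e^(−2κx) on [0, ∞), with ∫₀^∞ xʲ·e^(−2κx) dx = j!/(2κ)^(j+1).
State is unnormalized: ∫|ψ|² dx = 0.45176, and ∫ψ*·(−ħ²/2m · ψ'') dx = 0.30622, so ⟨T⟩ = 0.30622 / 0.45176.
⟨T⟩ = 0.67783.

0.678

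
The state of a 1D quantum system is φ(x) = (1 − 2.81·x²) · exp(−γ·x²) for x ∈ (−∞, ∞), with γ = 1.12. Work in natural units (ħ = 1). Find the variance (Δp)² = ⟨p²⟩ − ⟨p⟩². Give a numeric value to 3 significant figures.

6.06

Compute ⟨p⟩ and ⟨p²⟩ separately; (Δp)² = ⟨p²⟩ − ⟨p⟩².
Expand each integrand as polynomial × e^(−2γx²) and use ∫x^(2j)·e^(−2γx²) dx = (2j−1)!!/(4γ)^j · √(π/(2γ)), odd powers → 0; here √(π/(2γ)) = 1.1843. Differentiate with the product rule, d/dx e^(−γx²) = −2γx·e^(−γx²).
Normalization: ∫|φ|² dx = 1.0964.
⟨p⟩ = 0.0000 and ⟨p²⟩ = 6.0590.
(Δp)² = 6.0590 − (0.0000)² = 6.0590.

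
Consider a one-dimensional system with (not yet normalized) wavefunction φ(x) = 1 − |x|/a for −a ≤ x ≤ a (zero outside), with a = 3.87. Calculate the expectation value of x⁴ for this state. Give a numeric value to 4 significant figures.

⟨x⁴⟩ = ∫ x⁴·|φ|² dx / ∫|φ|² dx (integrals over the domain).
φ is even, so ∫ over [−a, a] = 2∫₀ᵃ with φ = 1 − x/a there: ∫₀ᵃ (1 − x/a)² dx = a/3, ∫₀ᵃ x²(1 − x/a)² dx = a³/30, ∫₀ᵃ x⁴(1 − x/a)² dx = a⁵/105.
State is unnormalized: ∫|φ|² dx = 2.5800, and ∫φ*·x⁴·φ dx = 16.535, so ⟨x⁴⟩ = 16.535 / 2.5800.
⟨x⁴⟩ = 6.4088.

6.409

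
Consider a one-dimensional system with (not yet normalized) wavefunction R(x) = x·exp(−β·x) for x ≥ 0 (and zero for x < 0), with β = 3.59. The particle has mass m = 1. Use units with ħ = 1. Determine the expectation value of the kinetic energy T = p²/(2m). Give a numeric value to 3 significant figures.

6.44

T = −(ħ²/2m) d²/dx², so ⟨T⟩ = −(ħ²/2m) ∫ R*·R'' dx / ∫|R|² dx; with m = 1.
Differentiate x·exp(−β·x) with the product rule; every integrand then reduces to terms xʲ·e^(−2βx) on [0, ∞), with ∫₀^∞ xʲ·e^(−2βx) dx = j!/(2β)^(j+1).
State is unnormalized: ∫|R|² dx = 0.0054033, and ∫R*·(−ħ²/2m · R'') dx = 0.034819, so ⟨T⟩ = 0.034819 / 0.0054033.
⟨T⟩ = 6.4441.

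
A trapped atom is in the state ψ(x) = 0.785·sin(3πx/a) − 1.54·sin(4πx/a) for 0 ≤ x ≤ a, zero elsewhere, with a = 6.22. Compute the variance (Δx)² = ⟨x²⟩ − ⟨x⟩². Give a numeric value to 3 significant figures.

2.08

Compute ⟨x⟩ and ⟨x²⟩ separately, then (Δx)² = ⟨x²⟩ − ⟨x⟩².
On 0 ≤ x ≤ a (j ≠ l): ∫sin²(jπx/a) dx = a/2, ∫sin(jπx/a)·sin(lπx/a) dx = 0; diagonal moments ∫x·sin²(jπx/a) dx = a²/4, ∫x²·sin²(jπx/a) dx = a³·(1/6 − 1/(4j²π²)); cross terms ∫x·sin(jπx/a)·sin(lπx/a) dx = 0 for j + l even and −4jla²/(π²(j² − l²)²) for j + l odd, ∫x²·sin(jπx/a)·sin(lπx/a) dx = (−1)^(j+l)·4jla³/(π²(j² − l²)²); higher powers the same way via product-to-sum and parts.
Normalization: ∫|ψ|² dx = 9.2921.
⟨x⟩ = 4.1092 and ⟨x²⟩ = 18.969.
(Δx)² = 18.969 − (4.1092)² = 2.0836.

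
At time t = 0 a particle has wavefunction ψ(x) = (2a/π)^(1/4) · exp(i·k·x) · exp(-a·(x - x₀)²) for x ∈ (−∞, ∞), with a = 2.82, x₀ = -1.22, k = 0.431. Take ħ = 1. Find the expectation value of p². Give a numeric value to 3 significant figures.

3.01

p² ψ = −ħ² d²ψ/dx²; ⟨p²⟩ = −ħ² ∫ ψ*·ψ'' dx.
Gaussian moments (u = x − x₀): ∫u^(2j)·e^(−2au²) du = (2j−1)!!/(4a)^j · √(π/(2a)), odd powers integrate to 0; here √(π/(2a)) = 0.74634. Derivatives: ψ′ = (ik − 2au)·ψ, ψ″ = ((ik − 2au)² − 2a)·ψ; the odd-in-u pieces drop out.
⟨p²⟩ = 3.0058.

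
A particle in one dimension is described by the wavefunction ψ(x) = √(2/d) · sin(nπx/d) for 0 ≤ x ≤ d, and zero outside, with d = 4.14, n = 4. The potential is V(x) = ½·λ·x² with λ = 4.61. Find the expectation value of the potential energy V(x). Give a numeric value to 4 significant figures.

13.04

⟨V⟩ = ∫ V(x)·|ψ|² dx.
With sin²θ = (1 − cos2θ)/2 on 0 ≤ x ≤ d: ∫sin²(nπx/d) dx = d/2, ∫x·sin²(nπx/d) dx = d²/4, ∫x²·sin²(nπx/d) dx = d³·(1/6 − 1/(4n²π²)); higher powers xᵏ the same way, integrating xᵏ·cos(2nπx/d) by parts.
⟨V⟩ = 13.044.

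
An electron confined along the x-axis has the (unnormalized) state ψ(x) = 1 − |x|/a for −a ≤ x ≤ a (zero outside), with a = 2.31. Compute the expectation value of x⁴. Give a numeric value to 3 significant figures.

⟨x⁴⟩ = ∫ x⁴·|ψ|² dx / ∫|ψ|² dx (integrals over the domain).
ψ is even, so ∫ over [−a, a] = 2∫₀ᵃ with ψ = 1 − x/a there: ∫₀ᵃ (1 − x/a)² dx = a/3, ∫₀ᵃ x²(1 − x/a)² dx = a³/30, ∫₀ᵃ x⁴(1 − x/a)² dx = a⁵/105.
State is unnormalized: ∫|ψ|² dx = 1.5400, and ∫ψ*·x⁴·ψ dx = 1.2529, so ⟨x⁴⟩ = 1.2529 / 1.5400.
⟨x⁴⟩ = 0.81354.

0.814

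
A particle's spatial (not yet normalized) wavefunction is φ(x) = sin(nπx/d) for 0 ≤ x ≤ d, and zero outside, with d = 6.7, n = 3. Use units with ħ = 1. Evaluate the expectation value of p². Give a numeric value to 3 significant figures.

p² φ = −ħ² d²φ/dx²; ⟨p²⟩ = −ħ² ∫ φ*·φ'' dx / ∫|φ|² dx.
d/dx sin(nπx/d) = (nπ/d)·cos(nπx/d) and d²/dx² sin(nπx/d) = −(nπ/d)²·sin(nπx/d); on 0 ≤ x ≤ d, ∫sin²(nπx/d) dx = d/2 and ∫sin(nπx/d)·cos(nπx/d) dx = 0.
State is unnormalized: ∫|φ|² dx = 3.3500, and ∫φ*·(−ħ² φ'') dx = 6.6288, so ⟨p²⟩ = 6.6288 / 3.3500.
⟨p²⟩ = 1.9788.

1.98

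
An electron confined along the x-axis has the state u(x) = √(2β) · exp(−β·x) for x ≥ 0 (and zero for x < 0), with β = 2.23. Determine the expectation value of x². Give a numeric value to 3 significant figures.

⟨x²⟩ = ∫ x²·|u|² dx (integrals over the domain).
Every integrand reduces to terms xʲ·e^(−2βx) on [0, ∞); use ∫₀^∞ xʲ·e^(−2βx) dx = j!/(2β)^(j+1).
⟨x²⟩ = 0.10054.

0.101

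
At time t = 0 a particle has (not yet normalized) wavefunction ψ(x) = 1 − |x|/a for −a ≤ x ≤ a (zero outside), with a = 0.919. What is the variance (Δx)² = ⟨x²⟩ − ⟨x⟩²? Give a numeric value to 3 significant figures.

Compute ⟨x⟩ and ⟨x²⟩ separately, then (Δx)² = ⟨x²⟩ − ⟨x⟩².
ψ is even, so ∫ over [−a, a] = 2∫₀ᵃ with ψ = 1 − x/a there: ∫₀ᵃ (1 − x/a)² dx = a/3, ∫₀ᵃ x²(1 − x/a)² dx = a³/30, ∫₀ᵃ x⁴(1 − x/a)² dx = a⁵/105.
Normalization: ∫|ψ|² dx = 0.61267.
⟨x⟩ = 0.0000 and ⟨x²⟩ = 0.084456.
(Δx)² = 0.084456 − (0.0000)² = 0.084456.

0.0845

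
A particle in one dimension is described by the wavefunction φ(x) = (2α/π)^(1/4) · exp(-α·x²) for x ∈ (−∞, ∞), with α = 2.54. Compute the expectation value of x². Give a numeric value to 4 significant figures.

⟨x²⟩ = ∫ x²·|φ|² dx (integrals over the domain).
Gaussian moments: ∫x^(2j)·e^(−2αx²) dx = (2j−1)!!/(4α)^j · √(π/(2α)), odd powers integrate to 0; here √(π/(2α)) = 0.78640.
⟨x²⟩ = 0.098425.

0.09843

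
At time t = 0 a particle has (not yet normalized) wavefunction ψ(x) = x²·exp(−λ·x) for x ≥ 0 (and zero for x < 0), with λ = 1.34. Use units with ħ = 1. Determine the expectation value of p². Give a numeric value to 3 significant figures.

0.599

p² ψ = −ħ² d²ψ/dx²; ⟨p²⟩ = −ħ² ∫ ψ*·ψ'' dx / ∫|ψ|² dx.
Differentiate x²·exp(−λ·x) with the product rule; every integrand then reduces to terms xʲ·e^(−2λx) on [0, ∞), with ∫₀^∞ xʲ·e^(−2λx) dx = j!/(2λ)^(j+1).
State is unnormalized: ∫|ψ|² dx = 0.17360, and ∫ψ*·(−ħ² ψ'') dx = 0.10390, so ⟨p²⟩ = 0.10390 / 0.17360.
⟨p²⟩ = 0.59853.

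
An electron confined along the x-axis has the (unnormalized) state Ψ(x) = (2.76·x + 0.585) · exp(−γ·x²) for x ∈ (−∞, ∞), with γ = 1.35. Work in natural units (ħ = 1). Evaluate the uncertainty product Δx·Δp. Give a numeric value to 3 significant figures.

Δx = √(⟨x²⟩−⟨x⟩²), Δp = √(⟨p²⟩−⟨p⟩²).
Expand each integrand as polynomial × e^(−2γx²) and use ∫x^(2j)·e^(−2γx²) dx = (2j−1)!!/(4γ)^j · √(π/(2γ)), odd powers → 0; here √(π/(2γ)) = 1.0787. Differentiate with the product rule, d/dx e^(−γx²) = −2γx·e^(−γx²).
Normalization: ∫|Ψ|² dx = 1.8908.
⟨x⟩ = 0.34115, ⟨x²⟩ = 0.48325 ⇒ Δx = 0.60569.
⟨p⟩ = 0.0000, ⟨p²⟩ = 3.5229 ⇒ Δp = 1.8769.
Δx·Δp = 1.1368.

1.14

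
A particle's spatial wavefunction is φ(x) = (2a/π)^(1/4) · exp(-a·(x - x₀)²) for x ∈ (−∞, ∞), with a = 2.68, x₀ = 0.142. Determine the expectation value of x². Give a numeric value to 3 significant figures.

⟨x²⟩ = ∫ x²·|φ|² dx (integrals over the domain).
Gaussian moments (u = x − x₀): ∫u^(2j)·e^(−2au²) du = (2j−1)!!/(4a)^j · √(π/(2a)), odd powers integrate to 0; here √(π/(2a)) = 0.76558.
⟨x²⟩ = 0.11345.

0.113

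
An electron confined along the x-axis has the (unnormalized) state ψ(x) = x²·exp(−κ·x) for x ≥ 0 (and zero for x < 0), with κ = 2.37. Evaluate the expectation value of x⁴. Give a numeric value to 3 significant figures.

⟨x⁴⟩ = ∫ x⁴·|ψ|² dx / ∫|ψ|² dx (integrals over the domain).
Every integrand reduces to terms xʲ·e^(−2κx) on [0, ∞); use ∫₀^∞ xʲ·e^(−2κx) dx = j!/(2κ)^(j+1).
State is unnormalized: ∫|ψ|² dx = 0.010030, and ∫ψ*·x⁴·ψ dx = 0.033382, so ⟨x⁴⟩ = 0.033382 / 0.010030.
⟨x⁴⟩ = 3.3281.

3.33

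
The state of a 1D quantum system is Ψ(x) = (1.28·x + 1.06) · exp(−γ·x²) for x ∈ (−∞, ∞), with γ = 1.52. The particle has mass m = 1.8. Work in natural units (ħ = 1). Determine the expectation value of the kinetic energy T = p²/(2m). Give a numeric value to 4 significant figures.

T = −(ħ²/2m) d²/dx², so ⟨T⟩ = −(ħ²/2m) ∫ Ψ*·Ψ'' dx / ∫|Ψ|² dx; with m = 1.8.
Expand each integrand as polynomial × e^(−2γx²) and use ∫x^(2j)·e^(−2γx²) dx = (2j−1)!!/(4γ)^j · √(π/(2γ)), odd powers → 0; here √(π/(2γ)) = 1.0166. Differentiate with the product rule, d/dx e^(−γx²) = −2γx·e^(−γx²).
State is unnormalized: ∫|Ψ|² dx = 1.4162, and ∫Ψ*·(−ħ²/2m · Ψ'') dx = 0.82926, so ⟨T⟩ = 0.82926 / 1.4162.
⟨T⟩ = 0.58557.

0.5856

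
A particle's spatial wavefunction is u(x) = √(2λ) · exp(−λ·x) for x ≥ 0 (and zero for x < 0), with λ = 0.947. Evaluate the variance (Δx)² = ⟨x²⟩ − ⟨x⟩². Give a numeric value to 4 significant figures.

0.2788

Compute ⟨x⟩ and ⟨x²⟩ separately, then (Δx)² = ⟨x²⟩ − ⟨x⟩².
Every integrand reduces to terms xʲ·e^(−2λx) on [0, ∞); use ∫₀^∞ xʲ·e^(−2λx) dx = j!/(2λ)^(j+1).
⟨x⟩ = 0.52798 and ⟨x²⟩ = 0.55753.
(Δx)² = 0.55753 − (0.52798)² = 0.27877.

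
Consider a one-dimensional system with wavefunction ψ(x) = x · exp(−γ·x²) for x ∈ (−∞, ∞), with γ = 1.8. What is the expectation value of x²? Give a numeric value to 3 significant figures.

⟨x²⟩ = ∫ x²·|ψ|² dx / ∫|ψ|² dx (integrals over the domain).
Expand each integrand as polynomial × e^(−2γx²) and use ∫x^(2j)·e^(−2γx²) dx = (2j−1)!!/(4γ)^j · √(π/(2γ)), odd powers → 0; here √(π/(2γ)) = 0.93417.
State is unnormalized: ∫|ψ|² dx = 0.12975, and ∫ψ*·x²·ψ dx = 0.054060, so ⟨x²⟩ = 0.054060 / 0.12975.
⟨x²⟩ = 0.41667.

0.417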